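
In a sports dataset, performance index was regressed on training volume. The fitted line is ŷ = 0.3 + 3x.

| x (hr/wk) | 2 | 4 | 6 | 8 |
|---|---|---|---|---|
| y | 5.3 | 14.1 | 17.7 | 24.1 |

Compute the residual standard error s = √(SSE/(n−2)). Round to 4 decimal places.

s = 1.5232

x=2: ŷ = 0.3 + 3·2 = 6.3; r = 5.3 − 6.3 = -1
x=4: ŷ = 0.3 + 3·4 = 12.3; r = 14.1 − 12.3 = 1.8
x=6: ŷ = 0.3 + 3·6 = 18.3; r = 17.7 − 18.3 = -0.6
x=8: ŷ = 0.3 + 3·8 = 24.3; r = 24.1 − 24.3 = -0.2
SSE = 1 + 3.24 + 0.36 + 0.04 = 4.64
s = √(4.64/2) = √2.32 ≈ 1.5232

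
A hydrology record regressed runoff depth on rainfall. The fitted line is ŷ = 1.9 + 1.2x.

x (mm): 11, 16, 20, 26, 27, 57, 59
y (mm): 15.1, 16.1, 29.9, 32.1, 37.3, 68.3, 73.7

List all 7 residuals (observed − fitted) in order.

x=11: ŷ = 1.9 + 1.2·11 = 15.1; e = 15.1 − 15.1 = 0
x=16: ŷ = 1.9 + 1.2·16 = 21.1; e = 16.1 − 21.1 = -5
x=20: ŷ = 1.9 + 1.2·20 = 25.9; e = 29.9 − 25.9 = 4
x=26: ŷ = 1.9 + 1.2·26 = 33.1; e = 32.1 − 33.1 = -1
x=27: ŷ = 1.9 + 1.2·27 = 34.3; e = 37.3 − 34.3 = 3
x=57: ŷ = 1.9 + 1.2·57 = 70.3; e = 68.3 − 70.3 = -2
x=59: ŷ = 1.9 + 1.2·59 = 72.7; e = 73.7 − 72.7 = 1

0, -5, 4, -1, 3, -2, 1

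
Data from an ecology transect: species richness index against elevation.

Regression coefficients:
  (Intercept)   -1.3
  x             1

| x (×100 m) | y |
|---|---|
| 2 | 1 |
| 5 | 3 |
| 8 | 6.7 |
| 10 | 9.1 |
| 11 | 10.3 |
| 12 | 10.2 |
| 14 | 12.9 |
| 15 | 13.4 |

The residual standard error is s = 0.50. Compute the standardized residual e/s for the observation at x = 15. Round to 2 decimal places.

ŷ = -1.3 + 15 = 13.7
e = 13.4 − 13.7 = -0.3
e/s = -0.3 / 0.50 = -0.60

-0.60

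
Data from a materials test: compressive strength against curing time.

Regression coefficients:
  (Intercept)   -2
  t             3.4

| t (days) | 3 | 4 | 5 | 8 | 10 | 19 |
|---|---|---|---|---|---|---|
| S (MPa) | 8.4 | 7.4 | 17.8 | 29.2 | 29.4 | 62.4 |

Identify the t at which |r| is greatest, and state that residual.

t = 4, r = -4.2

t=3: ŷ = -2 + 3.4·3 = 8.2; r = 8.4 − 8.2 = 0.2
t=4: ŷ = -2 + 3.4·4 = 11.6; r = 7.4 − 11.6 = -4.2
t=5: ŷ = -2 + 3.4·5 = 15; r = 17.8 − 15 = 2.8
t=8: ŷ = -2 + 3.4·8 = 25.2; r = 29.2 − 25.2 = 4
t=10: ŷ = -2 + 3.4·10 = 32; r = 29.4 − 32 = -2.6
t=19: ŷ = -2 + 3.4·19 = 62.6; r = 62.4 − 62.6 = -0.2
Largest |r| is 4.2 at t = 4, residual -4.2.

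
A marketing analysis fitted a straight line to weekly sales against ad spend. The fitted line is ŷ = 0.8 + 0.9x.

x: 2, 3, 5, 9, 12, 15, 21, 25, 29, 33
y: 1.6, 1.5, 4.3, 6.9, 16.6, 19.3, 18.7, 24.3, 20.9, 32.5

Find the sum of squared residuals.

SSE = 102

x=2: ŷ = 0.8 + 0.9·2 = 2.6; e = 1.6 − 2.6 = -1
x=3: ŷ = 0.8 + 0.9·3 = 3.5; e = 1.5 − 3.5 = -2
x=5: ŷ = 0.8 + 0.9·5 = 5.3; e = 4.3 − 5.3 = -1
x=9: ŷ = 0.8 + 0.9·9 = 8.9; e = 6.9 − 8.9 = -2
x=12: ŷ = 0.8 + 0.9·12 = 11.6; e = 16.6 − 11.6 = 5
x=15: ŷ = 0.8 + 0.9·15 = 14.3; e = 19.3 − 14.3 = 5
x=21: ŷ = 0.8 + 0.9·21 = 19.7; e = 18.7 − 19.7 = -1
x=25: ŷ = 0.8 + 0.9·25 = 23.3; e = 24.3 − 23.3 = 1
x=29: ŷ = 0.8 + 0.9·29 = 26.9; e = 20.9 − 26.9 = -6
x=33: ŷ = 0.8 + 0.9·33 = 30.5; e = 32.5 − 30.5 = 2
SSE = 1 + 4 + 1 + 4 + 25 + 25 + 1 + 1 + 36 + 4 = 102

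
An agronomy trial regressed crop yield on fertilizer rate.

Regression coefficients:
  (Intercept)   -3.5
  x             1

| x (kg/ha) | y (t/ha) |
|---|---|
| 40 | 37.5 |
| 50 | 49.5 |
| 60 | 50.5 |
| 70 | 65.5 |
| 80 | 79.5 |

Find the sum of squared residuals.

SSE = 56

x=40: ŷ = -3.5 + 40 = 36.5; r = 37.5 − 36.5 = 1
x=50: ŷ = -3.5 + 50 = 46.5; r = 49.5 − 46.5 = 3
x=60: ŷ = -3.5 + 60 = 56.5; r = 50.5 − 56.5 = -6
x=70: ŷ = -3.5 + 70 = 66.5; r = 65.5 − 66.5 = -1
x=80: ŷ = -3.5 + 80 = 76.5; r = 79.5 − 76.5 = 3
SSE = 1 + 9 + 36 + 1 + 9 = 56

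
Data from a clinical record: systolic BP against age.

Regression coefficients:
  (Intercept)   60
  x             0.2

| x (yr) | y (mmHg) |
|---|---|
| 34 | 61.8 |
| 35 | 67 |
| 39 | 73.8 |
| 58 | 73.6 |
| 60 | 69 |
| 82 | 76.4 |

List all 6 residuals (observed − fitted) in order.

-5, 0, 6, 2, -3, 0

x=34: ŷ = 60 + 0.2·34 = 66.8; r = 61.8 − 66.8 = -5
x=35: ŷ = 60 + 0.2·35 = 67; r = 67 − 67 = 0
x=39: ŷ = 60 + 0.2·39 = 67.8; r = 73.8 − 67.8 = 6
x=58: ŷ = 60 + 0.2·58 = 71.6; r = 73.6 − 71.6 = 2
x=60: ŷ = 60 + 0.2·60 = 72; r = 69 − 72 = -3
x=82: ŷ = 60 + 0.2·82 = 76.4; r = 76.4 − 76.4 = 0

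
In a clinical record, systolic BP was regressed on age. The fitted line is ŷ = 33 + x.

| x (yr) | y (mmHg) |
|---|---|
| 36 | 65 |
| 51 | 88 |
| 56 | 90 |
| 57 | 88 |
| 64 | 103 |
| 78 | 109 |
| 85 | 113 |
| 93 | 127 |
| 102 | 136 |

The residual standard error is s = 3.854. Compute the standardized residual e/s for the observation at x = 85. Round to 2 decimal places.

ŷ = 33 + 85 = 118
e = 113 − 118 = -5
e/s = -5 / 3.854 = -1.30

-1.30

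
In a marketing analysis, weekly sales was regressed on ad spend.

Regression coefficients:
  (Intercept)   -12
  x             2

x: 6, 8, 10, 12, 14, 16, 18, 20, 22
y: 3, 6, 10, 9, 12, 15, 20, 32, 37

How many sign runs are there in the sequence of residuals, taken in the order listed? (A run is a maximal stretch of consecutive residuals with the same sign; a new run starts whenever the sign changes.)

3 runs

x=6: ŷ = -12 + 2·6 = 0; e = 3 − 0 = 3
x=8: ŷ = -12 + 2·8 = 4; e = 6 − 4 = 2
x=10: ŷ = -12 + 2·10 = 8; e = 10 − 8 = 2
x=12: ŷ = -12 + 2·12 = 12; e = 9 − 12 = -3
x=14: ŷ = -12 + 2·14 = 16; e = 12 − 16 = -4
x=16: ŷ = -12 + 2·16 = 20; e = 15 − 20 = -5
x=18: ŷ = -12 + 2·18 = 24; e = 20 − 24 = -4
x=20: ŷ = -12 + 2·20 = 28; e = 32 − 28 = 4
x=22: ŷ = -12 + 2·22 = 32; e = 37 − 32 = 5
Signs: + + + − − − − + +
Runs: +×3, −×4, +×2 → 3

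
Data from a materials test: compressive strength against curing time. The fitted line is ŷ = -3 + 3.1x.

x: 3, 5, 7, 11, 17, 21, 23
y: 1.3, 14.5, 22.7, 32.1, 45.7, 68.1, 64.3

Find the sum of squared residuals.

x=3: ŷ = -3 + 3.1·3 = 6.3; r = 1.3 − 6.3 = -5
x=5: ŷ = -3 + 3.1·5 = 12.5; r = 14.5 − 12.5 = 2
x=7: ŷ = -3 + 3.1·7 = 18.7; r = 22.7 − 18.7 = 4
x=11: ŷ = -3 + 3.1·11 = 31.1; r = 32.1 − 31.1 = 1
x=17: ŷ = -3 + 3.1·17 = 49.7; r = 45.7 − 49.7 = -4
x=21: ŷ = -3 + 3.1·21 = 62.1; r = 68.1 − 62.1 = 6
x=23: ŷ = -3 + 3.1·23 = 68.3; r = 64.3 − 68.3 = -4
SSE = 25 + 4 + 16 + 1 + 16 + 36 + 16 = 114

SSE = 114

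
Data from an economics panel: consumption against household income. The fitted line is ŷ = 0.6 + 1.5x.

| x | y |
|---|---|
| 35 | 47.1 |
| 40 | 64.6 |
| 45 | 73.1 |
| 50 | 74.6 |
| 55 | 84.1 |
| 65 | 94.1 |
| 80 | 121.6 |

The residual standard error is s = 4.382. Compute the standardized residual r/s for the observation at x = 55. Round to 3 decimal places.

0.228

ŷ = 0.6 + 1.5·55 = 83.1
r = 84.1 − 83.1 = 1
r/s = 1 / 4.382 = 0.228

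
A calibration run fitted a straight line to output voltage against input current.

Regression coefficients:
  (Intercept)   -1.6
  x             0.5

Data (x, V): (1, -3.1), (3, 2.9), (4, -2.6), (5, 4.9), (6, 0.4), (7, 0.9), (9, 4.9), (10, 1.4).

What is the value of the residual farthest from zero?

x=1: V̂ = -1.6 + 0.5·1 = -1.1; e = -3.1 − (-1.1) = -2
x=3: V̂ = -1.6 + 0.5·3 = -0.1; e = 2.9 − (-0.1) = 3
x=4: V̂ = -1.6 + 0.5·4 = 0.4; e = -2.6 − 0.4 = -3
x=5: V̂ = -1.6 + 0.5·5 = 0.9; e = 4.9 − 0.9 = 4
x=6: V̂ = -1.6 + 0.5·6 = 1.4; e = 0.4 − 1.4 = -1
x=7: V̂ = -1.6 + 0.5·7 = 1.9; e = 0.9 − 1.9 = -1
x=9: V̂ = -1.6 + 0.5·9 = 2.9; e = 4.9 − 2.9 = 2
x=10: V̂ = -1.6 + 0.5·10 = 3.4; e = 1.4 − 3.4 = -2
Largest |e| is 4 at x = 5, residual 4.

e = 4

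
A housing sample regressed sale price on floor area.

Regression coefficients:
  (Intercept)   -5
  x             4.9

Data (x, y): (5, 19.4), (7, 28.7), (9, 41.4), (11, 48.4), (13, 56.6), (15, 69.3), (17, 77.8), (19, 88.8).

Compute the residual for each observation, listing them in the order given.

-0.1, -0.6, 2.3, -0.5, -2.1, 0.8, -0.5, 0.7

x=5: ŷ = -5 + 4.9·5 = 19.5; e = 19.4 − 19.5 = -0.1
x=7: ŷ = -5 + 4.9·7 = 29.3; e = 28.7 − 29.3 = -0.6
x=9: ŷ = -5 + 4.9·9 = 39.1; e = 41.4 − 39.1 = 2.3
x=11: ŷ = -5 + 4.9·11 = 48.9; e = 48.4 − 48.9 = -0.5
x=13: ŷ = -5 + 4.9·13 = 58.7; e = 56.6 − 58.7 = -2.1
x=15: ŷ = -5 + 4.9·15 = 68.5; e = 69.3 − 68.5 = 0.8
x=17: ŷ = -5 + 4.9·17 = 78.3; e = 77.8 − 78.3 = -0.5
x=19: ŷ = -5 + 4.9·19 = 88.1; e = 88.8 − 88.1 = 0.7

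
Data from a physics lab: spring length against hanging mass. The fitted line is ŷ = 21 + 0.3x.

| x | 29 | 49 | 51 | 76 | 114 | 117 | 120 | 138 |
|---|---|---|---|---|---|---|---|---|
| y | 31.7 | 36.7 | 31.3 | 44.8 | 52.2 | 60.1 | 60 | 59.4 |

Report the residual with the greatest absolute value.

x=29: ŷ = 21 + 0.3·29 = 29.7; r = 31.7 − 29.7 = 2
x=49: ŷ = 21 + 0.3·49 = 35.7; r = 36.7 − 35.7 = 1
x=51: ŷ = 21 + 0.3·51 = 36.3; r = 31.3 − 36.3 = -5
x=76: ŷ = 21 + 0.3·76 = 43.8; r = 44.8 − 43.8 = 1
x=114: ŷ = 21 + 0.3·114 = 55.2; r = 52.2 − 55.2 = -3
x=117: ŷ = 21 + 0.3·117 = 56.1; r = 60.1 − 56.1 = 4
x=120: ŷ = 21 + 0.3·120 = 57; r = 60 − 57 = 3
x=138: ŷ = 21 + 0.3·138 = 62.4; r = 59.4 − 62.4 = -3
Largest |r| is 5 at x = 51, residual -5.

r = -5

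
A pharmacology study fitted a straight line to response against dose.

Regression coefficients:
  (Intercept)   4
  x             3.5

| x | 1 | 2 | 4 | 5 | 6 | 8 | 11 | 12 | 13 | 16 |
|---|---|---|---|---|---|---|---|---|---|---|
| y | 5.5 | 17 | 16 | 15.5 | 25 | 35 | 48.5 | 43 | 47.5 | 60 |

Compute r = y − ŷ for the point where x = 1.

r = -2

ŷ = 4 + 3.5·1 = 7.5
r = 5.5 − 7.5 = -2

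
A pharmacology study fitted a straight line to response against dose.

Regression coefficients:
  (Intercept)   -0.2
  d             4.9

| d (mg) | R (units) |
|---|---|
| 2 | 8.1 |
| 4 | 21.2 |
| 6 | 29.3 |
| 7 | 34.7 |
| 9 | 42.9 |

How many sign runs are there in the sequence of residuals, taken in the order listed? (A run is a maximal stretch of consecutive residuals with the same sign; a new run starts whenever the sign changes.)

3 runs

d=2: ŷ = -0.2 + 4.9·2 = 9.6; e = 8.1 − 9.6 = -1.5
d=4: ŷ = -0.2 + 4.9·4 = 19.4; e = 21.2 − 19.4 = 1.8
d=6: ŷ = -0.2 + 4.9·6 = 29.2; e = 29.3 − 29.2 = 0.1
d=7: ŷ = -0.2 + 4.9·7 = 34.1; e = 34.7 − 34.1 = 0.6
d=9: ŷ = -0.2 + 4.9·9 = 43.9; e = 42.9 − 43.9 = -1
Signs: − + + + −
Runs: −×1, +×3, −×1 → 3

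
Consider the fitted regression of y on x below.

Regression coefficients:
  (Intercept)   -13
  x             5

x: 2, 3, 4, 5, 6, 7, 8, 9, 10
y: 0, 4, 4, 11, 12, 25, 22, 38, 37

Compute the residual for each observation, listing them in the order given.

3, 2, -3, -1, -5, 3, -5, 6, 0

x=2: ŷ = -13 + 5·2 = -3; r = 0 − (-3) = 3
x=3: ŷ = -13 + 5·3 = 2; r = 4 − 2 = 2
x=4: ŷ = -13 + 5·4 = 7; r = 4 − 7 = -3
x=5: ŷ = -13 + 5·5 = 12; r = 11 − 12 = -1
x=6: ŷ = -13 + 5·6 = 17; r = 12 − 17 = -5
x=7: ŷ = -13 + 5·7 = 22; r = 25 − 22 = 3
x=8: ŷ = -13 + 5·8 = 27; r = 22 − 27 = -5
x=9: ŷ = -13 + 5·9 = 32; r = 38 − 32 = 6
x=10: ŷ = -13 + 5·10 = 37; r = 37 − 37 = 0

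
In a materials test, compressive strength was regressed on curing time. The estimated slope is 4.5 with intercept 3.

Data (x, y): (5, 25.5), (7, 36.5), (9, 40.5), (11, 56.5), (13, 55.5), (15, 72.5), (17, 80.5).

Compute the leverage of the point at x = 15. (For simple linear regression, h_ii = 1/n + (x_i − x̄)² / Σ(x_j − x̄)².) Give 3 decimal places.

x̄ = (5 + 7 + 9 + 11 + 13 + 15 + 17)/7 = 11
Σ(x − x̄)² = 36 + 16 + 4 + 0 + 4 + 16 + 36 = 112
h = 1/7 + (4)²/112 = 0.142857 + 0.142857 = 0.286

h = 0.286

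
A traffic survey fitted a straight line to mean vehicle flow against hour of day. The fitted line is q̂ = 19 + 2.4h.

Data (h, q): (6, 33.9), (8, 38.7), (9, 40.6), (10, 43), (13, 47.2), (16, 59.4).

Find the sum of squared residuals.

SSE = 13.5

h=6: q̂ = 19 + 2.4·6 = 33.4; r = 33.9 − 33.4 = 0.5
h=8: q̂ = 19 + 2.4·8 = 38.2; r = 38.7 − 38.2 = 0.5
h=9: q̂ = 19 + 2.4·9 = 40.6; r = 40.6 − 40.6 = 0
h=10: q̂ = 19 + 2.4·10 = 43; r = 43 − 43 = 0
h=13: q̂ = 19 + 2.4·13 = 50.2; r = 47.2 − 50.2 = -3
h=16: q̂ = 19 + 2.4·16 = 57.4; r = 59.4 − 57.4 = 2
SSE = 0.25 + 0.25 + 0 + 0 + 9 + 4 = 13.5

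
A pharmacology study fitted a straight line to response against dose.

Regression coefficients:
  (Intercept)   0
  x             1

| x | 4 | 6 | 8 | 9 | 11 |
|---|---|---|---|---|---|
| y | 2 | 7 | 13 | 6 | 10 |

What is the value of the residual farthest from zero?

x=4: ŷ = 4 = 4; r = 2 − 4 = -2
x=6: ŷ = 6 = 6; r = 7 − 6 = 1
x=8: ŷ = 8 = 8; r = 13 − 8 = 5
x=9: ŷ = 9 = 9; r = 6 − 9 = -3
x=11: ŷ = 11 = 11; r = 10 − 11 = -1
Largest |r| is 5 at x = 8, residual 5.

r = 5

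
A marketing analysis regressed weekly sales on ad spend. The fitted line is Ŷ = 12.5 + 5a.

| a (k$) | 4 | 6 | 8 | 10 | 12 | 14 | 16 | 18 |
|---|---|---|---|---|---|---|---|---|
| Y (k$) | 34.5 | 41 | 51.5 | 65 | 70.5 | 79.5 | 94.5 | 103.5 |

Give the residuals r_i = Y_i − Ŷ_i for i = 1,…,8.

a=4: Ŷ = 12.5 + 5·4 = 32.5; r = 34.5 − 32.5 = 2
a=6: Ŷ = 12.5 + 5·6 = 42.5; r = 41 − 42.5 = -1.5
a=8: Ŷ = 12.5 + 5·8 = 52.5; r = 51.5 − 52.5 = -1
a=10: Ŷ = 12.5 + 5·10 = 62.5; r = 65 − 62.5 = 2.5
a=12: Ŷ = 12.5 + 5·12 = 72.5; r = 70.5 − 72.5 = -2
a=14: Ŷ = 12.5 + 5·14 = 82.5; r = 79.5 − 82.5 = -3
a=16: Ŷ = 12.5 + 5·16 = 92.5; r = 94.5 − 92.5 = 2
a=18: Ŷ = 12.5 + 5·18 = 102.5; r = 103.5 − 102.5 = 1

2, -1.5, -1, 2.5, -2, -3, 2, 1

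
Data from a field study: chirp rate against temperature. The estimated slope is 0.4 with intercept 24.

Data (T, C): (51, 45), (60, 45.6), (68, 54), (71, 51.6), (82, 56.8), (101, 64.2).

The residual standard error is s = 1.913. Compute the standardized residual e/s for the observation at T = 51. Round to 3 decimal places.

0.314

ŷ = 24 + 0.4·51 = 44.4
e = 45 − 44.4 = 0.6
e/s = 0.6 / 1.913 = 0.314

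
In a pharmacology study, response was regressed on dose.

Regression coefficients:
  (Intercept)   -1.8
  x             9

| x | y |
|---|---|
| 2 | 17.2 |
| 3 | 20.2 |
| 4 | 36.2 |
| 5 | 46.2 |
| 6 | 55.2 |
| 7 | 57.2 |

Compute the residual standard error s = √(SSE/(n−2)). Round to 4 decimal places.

s = 4.0000

x=2: ŷ = -1.8 + 9·2 = 16.2; e = 17.2 − 16.2 = 1
x=3: ŷ = -1.8 + 9·3 = 25.2; e = 20.2 − 25.2 = -5
x=4: ŷ = -1.8 + 9·4 = 34.2; e = 36.2 − 34.2 = 2
x=5: ŷ = -1.8 + 9·5 = 43.2; e = 46.2 − 43.2 = 3
x=6: ŷ = -1.8 + 9·6 = 52.2; e = 55.2 − 52.2 = 3
x=7: ŷ = -1.8 + 9·7 = 61.2; e = 57.2 − 61.2 = -4
SSE = 1 + 25 + 4 + 9 + 9 + 16 = 64
s = √(64/4) = √16 ≈ 4.0000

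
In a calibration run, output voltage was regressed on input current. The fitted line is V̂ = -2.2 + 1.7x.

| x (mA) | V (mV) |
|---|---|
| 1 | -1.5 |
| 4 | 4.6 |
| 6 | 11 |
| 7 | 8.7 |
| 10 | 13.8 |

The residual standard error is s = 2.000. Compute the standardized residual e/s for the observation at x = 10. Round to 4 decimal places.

V̂ = -2.2 + 1.7·10 = 14.8
e = 13.8 − 14.8 = -1
e/s = -1 / 2.000 = -0.5000

-0.5000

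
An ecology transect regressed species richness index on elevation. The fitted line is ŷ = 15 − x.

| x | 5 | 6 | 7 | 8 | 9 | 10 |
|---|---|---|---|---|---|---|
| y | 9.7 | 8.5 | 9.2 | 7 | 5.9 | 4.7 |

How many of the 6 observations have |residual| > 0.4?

2

x=5: ŷ = 15 − 5 = 10; r = 9.7 − 10 = -0.3
x=6: ŷ = 15 − 6 = 9; r = 8.5 − 9 = -0.5
x=7: ŷ = 15 − 7 = 8; r = 9.2 − 8 = 1.2
x=8: ŷ = 15 − 8 = 7; r = 7 − 7 = 0
x=9: ŷ = 15 − 9 = 6; r = 5.9 − 6 = -0.1
x=10: ŷ = 15 − 10 = 5; r = 4.7 − 5 = -0.3
|r| > 0.4: x=6 (|r|=0.5), x=7 (|r|=1.2) → 2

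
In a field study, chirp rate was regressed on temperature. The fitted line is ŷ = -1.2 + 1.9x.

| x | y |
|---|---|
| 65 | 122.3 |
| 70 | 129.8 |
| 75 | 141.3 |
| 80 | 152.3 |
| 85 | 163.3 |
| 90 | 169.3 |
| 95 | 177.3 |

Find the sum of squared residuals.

SSE = 19.5

x=65: ŷ = -1.2 + 1.9·65 = 122.3; r = 122.3 − 122.3 = 0
x=70: ŷ = -1.2 + 1.9·70 = 131.8; r = 129.8 − 131.8 = -2
x=75: ŷ = -1.2 + 1.9·75 = 141.3; r = 141.3 − 141.3 = 0
x=80: ŷ = -1.2 + 1.9·80 = 150.8; r = 152.3 − 150.8 = 1.5
x=85: ŷ = -1.2 + 1.9·85 = 160.3; r = 163.3 − 160.3 = 3
x=90: ŷ = -1.2 + 1.9·90 = 169.8; r = 169.3 − 169.8 = -0.5
x=95: ŷ = -1.2 + 1.9·95 = 179.3; r = 177.3 − 179.3 = -2
SSE = 0 + 4 + 0 + 2.25 + 9 + 0.25 + 4 = 19.5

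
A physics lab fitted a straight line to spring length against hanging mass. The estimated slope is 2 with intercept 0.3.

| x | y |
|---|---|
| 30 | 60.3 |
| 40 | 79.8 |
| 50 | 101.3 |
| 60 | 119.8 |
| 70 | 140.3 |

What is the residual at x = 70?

e = 0

ŷ = 0.3 + 2·70 = 140.3
e = 140.3 − 140.3 = 0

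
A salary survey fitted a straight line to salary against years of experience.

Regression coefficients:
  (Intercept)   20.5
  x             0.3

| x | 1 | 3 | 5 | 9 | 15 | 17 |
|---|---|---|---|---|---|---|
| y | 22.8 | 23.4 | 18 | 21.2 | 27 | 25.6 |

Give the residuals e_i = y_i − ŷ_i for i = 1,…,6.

x=1: ŷ = 20.5 + 0.3·1 = 20.8; e = 22.8 − 20.8 = 2
x=3: ŷ = 20.5 + 0.3·3 = 21.4; e = 23.4 − 21.4 = 2
x=5: ŷ = 20.5 + 0.3·5 = 22; e = 18 − 22 = -4
x=9: ŷ = 20.5 + 0.3·9 = 23.2; e = 21.2 − 23.2 = -2
x=15: ŷ = 20.5 + 0.3·15 = 25; e = 27 − 25 = 2
x=17: ŷ = 20.5 + 0.3·17 = 25.6; e = 25.6 − 25.6 = 0

2, 2, -4, -2, 2, 0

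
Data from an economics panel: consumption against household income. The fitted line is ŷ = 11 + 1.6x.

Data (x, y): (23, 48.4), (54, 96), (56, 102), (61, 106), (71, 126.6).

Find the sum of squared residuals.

x=23: ŷ = 11 + 1.6·23 = 47.8; r = 48.4 − 47.8 = 0.6
x=54: ŷ = 11 + 1.6·54 = 97.4; r = 96 − 97.4 = -1.4
x=56: ŷ = 11 + 1.6·56 = 100.6; r = 102 − 100.6 = 1.4
x=61: ŷ = 11 + 1.6·61 = 108.6; r = 106 − 108.6 = -2.6
x=71: ŷ = 11 + 1.6·71 = 124.6; r = 126.6 − 124.6 = 2
SSE = 0.36 + 1.96 + 1.96 + 6.76 + 4 = 15.04

SSE = 15.04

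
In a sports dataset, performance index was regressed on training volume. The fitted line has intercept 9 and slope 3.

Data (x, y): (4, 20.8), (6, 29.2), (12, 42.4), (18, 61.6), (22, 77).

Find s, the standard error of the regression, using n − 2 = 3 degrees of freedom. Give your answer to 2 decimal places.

s = 2.42

x=4: ŷ = 9 + 3·4 = 21; e = 20.8 − 21 = -0.2
x=6: ŷ = 9 + 3·6 = 27; e = 29.2 − 27 = 2.2
x=12: ŷ = 9 + 3·12 = 45; e = 42.4 − 45 = -2.6
x=18: ŷ = 9 + 3·18 = 63; e = 61.6 − 63 = -1.4
x=22: ŷ = 9 + 3·22 = 75; e = 77 − 75 = 2
SSE = 0.04 + 4.84 + 6.76 + 1.96 + 4 = 17.6
s = √(17.6/3) = √5.86667 ≈ 2.42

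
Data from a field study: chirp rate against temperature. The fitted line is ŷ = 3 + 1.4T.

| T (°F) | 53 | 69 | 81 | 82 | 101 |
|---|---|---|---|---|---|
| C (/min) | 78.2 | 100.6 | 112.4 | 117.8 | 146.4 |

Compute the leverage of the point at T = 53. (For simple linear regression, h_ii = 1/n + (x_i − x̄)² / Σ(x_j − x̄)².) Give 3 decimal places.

h = 0.666

T̄ = (53 + 69 + 81 + 82 + 101)/5 = 77.2
Σ(T − T̄)² = 585.64 + 67.24 + 14.44 + 23.04 + 566.44 = 1256.8
h = 1/5 + (-24.2)²/1256.8 = 0.2 + 0.465977 = 0.666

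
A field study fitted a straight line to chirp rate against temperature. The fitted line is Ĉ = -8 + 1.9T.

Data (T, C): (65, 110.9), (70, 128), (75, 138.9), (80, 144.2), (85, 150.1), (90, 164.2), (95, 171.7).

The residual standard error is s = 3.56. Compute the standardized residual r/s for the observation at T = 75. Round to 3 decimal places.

Ĉ = -8 + 1.9·75 = 134.5
r = 138.9 − 134.5 = 4.4
r/s = 4.4 / 3.56 = 1.236

1.236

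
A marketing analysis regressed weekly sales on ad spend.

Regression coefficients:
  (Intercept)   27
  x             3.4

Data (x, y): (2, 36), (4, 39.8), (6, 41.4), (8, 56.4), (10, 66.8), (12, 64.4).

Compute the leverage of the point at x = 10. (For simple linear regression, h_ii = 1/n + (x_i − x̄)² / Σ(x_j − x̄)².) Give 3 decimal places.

h = 0.295

x̄ = (2 + 4 + 6 + 8 + 10 + 12)/6 = 7
Σ(x − x̄)² = 25 + 9 + 1 + 1 + 9 + 25 = 70
h = 1/6 + (3)²/70 = 0.166667 + 0.128571 = 0.295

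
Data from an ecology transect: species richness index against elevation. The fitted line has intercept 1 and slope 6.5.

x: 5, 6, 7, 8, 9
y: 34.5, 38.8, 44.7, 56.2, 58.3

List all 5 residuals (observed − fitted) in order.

x=5: ŷ = 1 + 6.5·5 = 33.5; e = 34.5 − 33.5 = 1
x=6: ŷ = 1 + 6.5·6 = 40; e = 38.8 − 40 = -1.2
x=7: ŷ = 1 + 6.5·7 = 46.5; e = 44.7 − 46.5 = -1.8
x=8: ŷ = 1 + 6.5·8 = 53; e = 56.2 − 53 = 3.2
x=9: ŷ = 1 + 6.5·9 = 59.5; e = 58.3 − 59.5 = -1.2

1, -1.2, -1.8, 3.2, -1.2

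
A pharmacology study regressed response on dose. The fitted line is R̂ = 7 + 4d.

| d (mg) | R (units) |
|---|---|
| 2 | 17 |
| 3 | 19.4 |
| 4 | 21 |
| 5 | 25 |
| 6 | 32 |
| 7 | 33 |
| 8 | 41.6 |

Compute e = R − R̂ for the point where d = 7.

e = -2

R̂ = 7 + 4·7 = 35
e = 33 − 35 = -2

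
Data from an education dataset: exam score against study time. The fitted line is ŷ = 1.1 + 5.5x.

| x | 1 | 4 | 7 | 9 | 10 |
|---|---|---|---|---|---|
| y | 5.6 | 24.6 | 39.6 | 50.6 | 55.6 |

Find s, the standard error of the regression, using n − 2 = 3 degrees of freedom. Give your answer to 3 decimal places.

s = 1.080

x=1: ŷ = 1.1 + 5.5·1 = 6.6; r = 5.6 − 6.6 = -1
x=4: ŷ = 1.1 + 5.5·4 = 23.1; r = 24.6 − 23.1 = 1.5
x=7: ŷ = 1.1 + 5.5·7 = 39.6; r = 39.6 − 39.6 = 0
x=9: ŷ = 1.1 + 5.5·9 = 50.6; r = 50.6 − 50.6 = 0
x=10: ŷ = 1.1 + 5.5·10 = 56.1; r = 55.6 − 56.1 = -0.5
SSE = 1 + 2.25 + 0 + 0 + 0.25 = 3.5
s = √(3.5/3) = √1.16667 ≈ 1.080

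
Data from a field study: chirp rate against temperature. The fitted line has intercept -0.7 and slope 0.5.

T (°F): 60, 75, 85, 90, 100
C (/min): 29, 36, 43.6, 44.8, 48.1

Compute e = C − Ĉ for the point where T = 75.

e = -0.8

Ĉ = -0.7 + 0.5·75 = 36.8
e = 36 − 36.8 = -0.8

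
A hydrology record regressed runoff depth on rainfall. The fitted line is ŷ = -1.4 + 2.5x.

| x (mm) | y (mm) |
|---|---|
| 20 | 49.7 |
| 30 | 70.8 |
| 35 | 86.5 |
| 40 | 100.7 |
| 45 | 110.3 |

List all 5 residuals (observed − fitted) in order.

x=20: ŷ = -1.4 + 2.5·20 = 48.6; e = 49.7 − 48.6 = 1.1
x=30: ŷ = -1.4 + 2.5·30 = 73.6; e = 70.8 − 73.6 = -2.8
x=35: ŷ = -1.4 + 2.5·35 = 86.1; e = 86.5 − 86.1 = 0.4
x=40: ŷ = -1.4 + 2.5·40 = 98.6; e = 100.7 − 98.6 = 2.1
x=45: ŷ = -1.4 + 2.5·45 = 111.1; e = 110.3 − 111.1 = -0.8

1.1, -2.8, 0.4, 2.1, -0.8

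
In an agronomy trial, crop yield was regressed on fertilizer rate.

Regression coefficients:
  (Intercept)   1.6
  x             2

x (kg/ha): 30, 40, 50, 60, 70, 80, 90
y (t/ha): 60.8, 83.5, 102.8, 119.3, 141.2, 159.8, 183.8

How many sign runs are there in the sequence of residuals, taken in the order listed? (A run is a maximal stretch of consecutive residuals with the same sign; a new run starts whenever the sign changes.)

4 runs

x=30: ŷ = 1.6 + 2·30 = 61.6; e = 60.8 − 61.6 = -0.8
x=40: ŷ = 1.6 + 2·40 = 81.6; e = 83.5 − 81.6 = 1.9
x=50: ŷ = 1.6 + 2·50 = 101.6; e = 102.8 − 101.6 = 1.2
x=60: ŷ = 1.6 + 2·60 = 121.6; e = 119.3 − 121.6 = -2.3
x=70: ŷ = 1.6 + 2·70 = 141.6; e = 141.2 − 141.6 = -0.4
x=80: ŷ = 1.6 + 2·80 = 161.6; e = 159.8 − 161.6 = -1.8
x=90: ŷ = 1.6 + 2·90 = 181.6; e = 183.8 − 181.6 = 2.2
Signs: − + + − − − +
Runs: −×1, +×2, −×3, +×1 → 4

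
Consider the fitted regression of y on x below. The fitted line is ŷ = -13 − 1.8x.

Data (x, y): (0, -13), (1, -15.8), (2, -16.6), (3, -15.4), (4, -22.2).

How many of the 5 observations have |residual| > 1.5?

x=0: ŷ = -13 − 1.8·0 = -13; e = -13 − (-13) = 0
x=1: ŷ = -13 − 1.8·1 = -14.8; e = -15.8 − (-14.8) = -1
x=2: ŷ = -13 − 1.8·2 = -16.6; e = -16.6 − (-16.6) = 0
x=3: ŷ = -13 − 1.8·3 = -18.4; e = -15.4 − (-18.4) = 3
x=4: ŷ = -13 − 1.8·4 = -20.2; e = -22.2 − (-20.2) = -2
|e| > 1.5: x=3 (|e|=3), x=4 (|e|=2) → 2

2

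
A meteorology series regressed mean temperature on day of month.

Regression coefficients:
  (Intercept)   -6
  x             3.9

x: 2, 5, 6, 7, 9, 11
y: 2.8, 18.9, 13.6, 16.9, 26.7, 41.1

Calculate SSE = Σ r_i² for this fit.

SSE = 87.36

x=2: ŷ = -6 + 3.9·2 = 1.8; r = 2.8 − 1.8 = 1
x=5: ŷ = -6 + 3.9·5 = 13.5; r = 18.9 − 13.5 = 5.4
x=6: ŷ = -6 + 3.9·6 = 17.4; r = 13.6 − 17.4 = -3.8
x=7: ŷ = -6 + 3.9·7 = 21.3; r = 16.9 − 21.3 = -4.4
x=9: ŷ = -6 + 3.9·9 = 29.1; r = 26.7 − 29.1 = -2.4
x=11: ŷ = -6 + 3.9·11 = 36.9; r = 41.1 − 36.9 = 4.2
SSE = 1 + 29.16 + 14.44 + 19.36 + 5.76 + 17.64 = 87.36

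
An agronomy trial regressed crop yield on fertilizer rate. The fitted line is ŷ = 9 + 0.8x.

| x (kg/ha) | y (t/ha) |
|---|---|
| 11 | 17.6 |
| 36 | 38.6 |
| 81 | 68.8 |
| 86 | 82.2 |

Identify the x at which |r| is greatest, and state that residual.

x=11: ŷ = 9 + 0.8·11 = 17.8; r = 17.6 − 17.8 = -0.2
x=36: ŷ = 9 + 0.8·36 = 37.8; r = 38.6 − 37.8 = 0.8
x=81: ŷ = 9 + 0.8·81 = 73.8; r = 68.8 − 73.8 = -5
x=86: ŷ = 9 + 0.8·86 = 77.8; r = 82.2 − 77.8 = 4.4
Largest |r| is 5 at x = 81, residual -5.

x = 81, r = -5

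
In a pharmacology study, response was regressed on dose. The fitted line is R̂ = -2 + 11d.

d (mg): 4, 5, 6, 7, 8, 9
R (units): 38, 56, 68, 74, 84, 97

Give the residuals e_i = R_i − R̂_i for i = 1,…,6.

d=4: R̂ = -2 + 11·4 = 42; e = 38 − 42 = -4
d=5: R̂ = -2 + 11·5 = 53; e = 56 − 53 = 3
d=6: R̂ = -2 + 11·6 = 64; e = 68 − 64 = 4
d=7: R̂ = -2 + 11·7 = 75; e = 74 − 75 = -1
d=8: R̂ = -2 + 11·8 = 86; e = 84 − 86 = -2
d=9: R̂ = -2 + 11·9 = 97; e = 97 − 97 = 0

-4, 3, 4, -1, -2, 0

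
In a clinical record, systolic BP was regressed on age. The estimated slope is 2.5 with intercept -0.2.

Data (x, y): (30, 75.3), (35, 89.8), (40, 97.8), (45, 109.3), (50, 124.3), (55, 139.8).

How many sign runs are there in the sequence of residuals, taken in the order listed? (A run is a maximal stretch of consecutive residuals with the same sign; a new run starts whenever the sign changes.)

x=30: ŷ = -0.2 + 2.5·30 = 74.8; r = 75.3 − 74.8 = 0.5
x=35: ŷ = -0.2 + 2.5·35 = 87.3; r = 89.8 − 87.3 = 2.5
x=40: ŷ = -0.2 + 2.5·40 = 99.8; r = 97.8 − 99.8 = -2
x=45: ŷ = -0.2 + 2.5·45 = 112.3; r = 109.3 − 112.3 = -3
x=50: ŷ = -0.2 + 2.5·50 = 124.8; r = 124.3 − 124.8 = -0.5
x=55: ŷ = -0.2 + 2.5·55 = 137.3; r = 139.8 − 137.3 = 2.5
Signs: + + − − − +
Runs: +×2, −×3, +×1 → 3

3 runs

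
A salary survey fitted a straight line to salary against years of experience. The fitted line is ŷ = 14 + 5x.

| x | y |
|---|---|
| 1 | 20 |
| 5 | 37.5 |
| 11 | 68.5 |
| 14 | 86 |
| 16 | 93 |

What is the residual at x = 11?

r = -0.5

ŷ = 14 + 5·11 = 69
r = 68.5 − 69 = -0.5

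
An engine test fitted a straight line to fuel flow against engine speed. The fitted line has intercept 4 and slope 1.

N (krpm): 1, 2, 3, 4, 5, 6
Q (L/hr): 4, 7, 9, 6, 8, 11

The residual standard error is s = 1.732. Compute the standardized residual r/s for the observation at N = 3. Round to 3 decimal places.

Q̂ = 4 + 3 = 7
r = 9 − 7 = 2
r/s = 2 / 1.732 = 1.155

1.155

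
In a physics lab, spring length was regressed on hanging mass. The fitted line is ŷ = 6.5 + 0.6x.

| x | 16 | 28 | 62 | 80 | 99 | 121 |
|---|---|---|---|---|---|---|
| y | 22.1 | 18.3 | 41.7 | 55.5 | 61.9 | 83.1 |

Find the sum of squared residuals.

x=16: ŷ = 6.5 + 0.6·16 = 16.1; r = 22.1 − 16.1 = 6
x=28: ŷ = 6.5 + 0.6·28 = 23.3; r = 18.3 − 23.3 = -5
x=62: ŷ = 6.5 + 0.6·62 = 43.7; r = 41.7 − 43.7 = -2
x=80: ŷ = 6.5 + 0.6·80 = 54.5; r = 55.5 − 54.5 = 1
x=99: ŷ = 6.5 + 0.6·99 = 65.9; r = 61.9 − 65.9 = -4
x=121: ŷ = 6.5 + 0.6·121 = 79.1; r = 83.1 − 79.1 = 4
SSE = 36 + 25 + 4 + 1 + 16 + 16 = 98

SSE = 98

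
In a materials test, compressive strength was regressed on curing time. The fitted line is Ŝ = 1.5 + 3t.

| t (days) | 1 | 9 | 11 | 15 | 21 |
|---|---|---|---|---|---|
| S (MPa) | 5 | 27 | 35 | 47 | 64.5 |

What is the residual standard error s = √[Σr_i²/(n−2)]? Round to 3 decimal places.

t=1: Ŝ = 1.5 + 3·1 = 4.5; r = 5 − 4.5 = 0.5
t=9: Ŝ = 1.5 + 3·9 = 28.5; r = 27 − 28.5 = -1.5
t=11: Ŝ = 1.5 + 3·11 = 34.5; r = 35 − 34.5 = 0.5
t=15: Ŝ = 1.5 + 3·15 = 46.5; r = 47 − 46.5 = 0.5
t=21: Ŝ = 1.5 + 3·21 = 64.5; r = 64.5 − 64.5 = 0
SSE = 0.25 + 2.25 + 0.25 + 0.25 + 0 = 3
s = √(3/3) = √1 ≈ 1.000

s = 1.000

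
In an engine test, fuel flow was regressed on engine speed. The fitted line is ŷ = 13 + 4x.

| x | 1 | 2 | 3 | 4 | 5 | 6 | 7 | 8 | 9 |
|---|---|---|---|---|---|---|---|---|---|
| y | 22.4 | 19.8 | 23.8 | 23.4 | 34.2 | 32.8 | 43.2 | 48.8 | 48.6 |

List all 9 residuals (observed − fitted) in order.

x=1: ŷ = 13 + 4·1 = 17; r = 22.4 − 17 = 5.4
x=2: ŷ = 13 + 4·2 = 21; r = 19.8 − 21 = -1.2
x=3: ŷ = 13 + 4·3 = 25; r = 23.8 − 25 = -1.2
x=4: ŷ = 13 + 4·4 = 29; r = 23.4 − 29 = -5.6
x=5: ŷ = 13 + 4·5 = 33; r = 34.2 − 33 = 1.2
x=6: ŷ = 13 + 4·6 = 37; r = 32.8 − 37 = -4.2
x=7: ŷ = 13 + 4·7 = 41; r = 43.2 − 41 = 2.2
x=8: ŷ = 13 + 4·8 = 45; r = 48.8 − 45 = 3.8
x=9: ŷ = 13 + 4·9 = 49; r = 48.6 − 49 = -0.4

5.4, -1.2, -1.2, -5.6, 1.2, -4.2, 2.2, 3.8, -0.4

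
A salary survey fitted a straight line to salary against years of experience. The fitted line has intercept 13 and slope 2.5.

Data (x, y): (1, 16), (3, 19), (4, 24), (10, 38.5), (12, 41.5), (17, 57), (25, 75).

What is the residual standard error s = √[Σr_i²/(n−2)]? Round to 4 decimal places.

x=1: ŷ = 13 + 2.5·1 = 15.5; r = 16 − 15.5 = 0.5
x=3: ŷ = 13 + 2.5·3 = 20.5; r = 19 − 20.5 = -1.5
x=4: ŷ = 13 + 2.5·4 = 23; r = 24 − 23 = 1
x=10: ŷ = 13 + 2.5·10 = 38; r = 38.5 − 38 = 0.5
x=12: ŷ = 13 + 2.5·12 = 43; r = 41.5 − 43 = -1.5
x=17: ŷ = 13 + 2.5·17 = 55.5; r = 57 − 55.5 = 1.5
x=25: ŷ = 13 + 2.5·25 = 75.5; r = 75 − 75.5 = -0.5
SSE = 0.25 + 2.25 + 1 + 0.25 + 2.25 + 2.25 + 0.25 = 8.5
s = √(8.5/5) = √1.7 ≈ 1.3038

s = 1.3038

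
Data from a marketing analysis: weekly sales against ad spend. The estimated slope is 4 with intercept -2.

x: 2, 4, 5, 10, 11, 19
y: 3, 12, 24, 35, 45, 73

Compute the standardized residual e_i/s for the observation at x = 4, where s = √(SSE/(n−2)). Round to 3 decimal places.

-0.485

x=2: ŷ = -2 + 4·2 = 6; e = 3 − 6 = -3
x=4: ŷ = -2 + 4·4 = 14; e = 12 − 14 = -2
x=5: ŷ = -2 + 4·5 = 18; e = 24 − 18 = 6
x=10: ŷ = -2 + 4·10 = 38; e = 35 − 38 = -3
x=11: ŷ = -2 + 4·11 = 42; e = 45 − 42 = 3
x=19: ŷ = -2 + 4·19 = 74; e = 73 − 74 = -1
SSE = 9 + 4 + 36 + 9 + 9 + 1 = 68
s = √(68/4) = 4.12311
e/s = -2 / 4.12311 = -0.485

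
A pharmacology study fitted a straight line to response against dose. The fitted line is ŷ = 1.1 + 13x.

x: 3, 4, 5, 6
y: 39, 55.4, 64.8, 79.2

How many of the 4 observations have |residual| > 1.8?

1

x=3: ŷ = 1.1 + 13·3 = 40.1; r = 39 − 40.1 = -1.1
x=4: ŷ = 1.1 + 13·4 = 53.1; r = 55.4 − 53.1 = 2.3
x=5: ŷ = 1.1 + 13·5 = 66.1; r = 64.8 − 66.1 = -1.3
x=6: ŷ = 1.1 + 13·6 = 79.1; r = 79.2 − 79.1 = 0.1
|r| > 1.8: x=4 (|r|=2.3) → 1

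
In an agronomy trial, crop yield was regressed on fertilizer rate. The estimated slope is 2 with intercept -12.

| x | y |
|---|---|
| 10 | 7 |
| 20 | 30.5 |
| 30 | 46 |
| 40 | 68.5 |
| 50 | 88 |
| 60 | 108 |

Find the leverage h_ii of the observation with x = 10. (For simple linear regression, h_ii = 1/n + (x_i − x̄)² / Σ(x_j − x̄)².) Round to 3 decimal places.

x̄ = (10 + 20 + 30 + 40 + 50 + 60)/6 = 35
Σ(x − x̄)² = 625 + 225 + 25 + 25 + 225 + 625 = 1750
h = 1/6 + (-25)²/1750 = 0.166667 + 0.357143 = 0.524

h = 0.524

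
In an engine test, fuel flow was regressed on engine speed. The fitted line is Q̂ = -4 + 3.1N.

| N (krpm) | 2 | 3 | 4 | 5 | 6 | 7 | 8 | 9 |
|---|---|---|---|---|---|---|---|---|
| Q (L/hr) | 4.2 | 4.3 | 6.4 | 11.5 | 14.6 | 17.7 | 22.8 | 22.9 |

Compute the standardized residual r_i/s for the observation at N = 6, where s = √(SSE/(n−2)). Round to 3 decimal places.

0.000

N=2: Q̂ = -4 + 3.1·2 = 2.2; r = 4.2 − 2.2 = 2
N=3: Q̂ = -4 + 3.1·3 = 5.3; r = 4.3 − 5.3 = -1
N=4: Q̂ = -4 + 3.1·4 = 8.4; r = 6.4 − 8.4 = -2
N=5: Q̂ = -4 + 3.1·5 = 11.5; r = 11.5 − 11.5 = 0
N=6: Q̂ = -4 + 3.1·6 = 14.6; r = 14.6 − 14.6 = 0
N=7: Q̂ = -4 + 3.1·7 = 17.7; r = 17.7 − 17.7 = 0
N=8: Q̂ = -4 + 3.1·8 = 20.8; r = 22.8 − 20.8 = 2
N=9: Q̂ = -4 + 3.1·9 = 23.9; r = 22.9 − 23.9 = -1
SSE = 4 + 1 + 4 + 0 + 0 + 0 + 4 + 1 = 14
s = √(14/6) = 1.52753
r/s = 0 / 1.52753 = 0.000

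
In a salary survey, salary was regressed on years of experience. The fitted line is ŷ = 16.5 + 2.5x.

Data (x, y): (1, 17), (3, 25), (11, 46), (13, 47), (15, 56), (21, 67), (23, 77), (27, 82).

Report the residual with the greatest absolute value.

x=1: ŷ = 16.5 + 2.5·1 = 19; r = 17 − 19 = -2
x=3: ŷ = 16.5 + 2.5·3 = 24; r = 25 − 24 = 1
x=11: ŷ = 16.5 + 2.5·11 = 44; r = 46 − 44 = 2
x=13: ŷ = 16.5 + 2.5·13 = 49; r = 47 − 49 = -2
x=15: ŷ = 16.5 + 2.5·15 = 54; r = 56 − 54 = 2
x=21: ŷ = 16.5 + 2.5·21 = 69; r = 67 − 69 = -2
x=23: ŷ = 16.5 + 2.5·23 = 74; r = 77 − 74 = 3
x=27: ŷ = 16.5 + 2.5·27 = 84; r = 82 − 84 = -2
Largest |r| is 3 at x = 23, residual 3.

r = 3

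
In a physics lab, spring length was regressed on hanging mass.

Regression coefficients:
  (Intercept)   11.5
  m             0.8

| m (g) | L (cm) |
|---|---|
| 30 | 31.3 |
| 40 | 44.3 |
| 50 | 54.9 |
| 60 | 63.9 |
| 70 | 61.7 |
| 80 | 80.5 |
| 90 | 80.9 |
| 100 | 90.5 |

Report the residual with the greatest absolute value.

e = -5.8

m=30: L̂ = 11.5 + 0.8·30 = 35.5; e = 31.3 − 35.5 = -4.2
m=40: L̂ = 11.5 + 0.8·40 = 43.5; e = 44.3 − 43.5 = 0.8
m=50: L̂ = 11.5 + 0.8·50 = 51.5; e = 54.9 − 51.5 = 3.4
m=60: L̂ = 11.5 + 0.8·60 = 59.5; e = 63.9 − 59.5 = 4.4
m=70: L̂ = 11.5 + 0.8·70 = 67.5; e = 61.7 − 67.5 = -5.8
m=80: L̂ = 11.5 + 0.8·80 = 75.5; e = 80.5 − 75.5 = 5
m=90: L̂ = 11.5 + 0.8·90 = 83.5; e = 80.9 − 83.5 = -2.6
m=100: L̂ = 11.5 + 0.8·100 = 91.5; e = 90.5 − 91.5 = -1
Largest |e| is 5.8 at m = 70, residual -5.8.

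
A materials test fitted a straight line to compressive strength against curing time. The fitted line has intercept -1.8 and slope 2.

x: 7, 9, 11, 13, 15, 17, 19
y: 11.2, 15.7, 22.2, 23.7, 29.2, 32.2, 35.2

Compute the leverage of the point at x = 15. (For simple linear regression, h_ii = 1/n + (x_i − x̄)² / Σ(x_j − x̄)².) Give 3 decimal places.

h = 0.179

x̄ = (7 + 9 + 11 + 13 + 15 + 17 + 19)/7 = 13
Σ(x − x̄)² = 36 + 16 + 4 + 0 + 4 + 16 + 36 = 112
h = 1/7 + (2)²/112 = 0.142857 + 0.0357143 = 0.179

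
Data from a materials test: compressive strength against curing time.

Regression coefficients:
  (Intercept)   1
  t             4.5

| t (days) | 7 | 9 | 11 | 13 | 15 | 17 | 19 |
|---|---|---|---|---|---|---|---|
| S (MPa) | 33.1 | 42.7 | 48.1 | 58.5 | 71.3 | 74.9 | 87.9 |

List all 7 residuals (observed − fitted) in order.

0.6, 1.2, -2.4, -1, 2.8, -2.6, 1.4

t=7: ŷ = 1 + 4.5·7 = 32.5; r = 33.1 − 32.5 = 0.6
t=9: ŷ = 1 + 4.5·9 = 41.5; r = 42.7 − 41.5 = 1.2
t=11: ŷ = 1 + 4.5·11 = 50.5; r = 48.1 − 50.5 = -2.4
t=13: ŷ = 1 + 4.5·13 = 59.5; r = 58.5 − 59.5 = -1
t=15: ŷ = 1 + 4.5·15 = 68.5; r = 71.3 − 68.5 = 2.8
t=17: ŷ = 1 + 4.5·17 = 77.5; r = 74.9 − 77.5 = -2.6
t=19: ŷ = 1 + 4.5·19 = 86.5; r = 87.9 − 86.5 = 1.4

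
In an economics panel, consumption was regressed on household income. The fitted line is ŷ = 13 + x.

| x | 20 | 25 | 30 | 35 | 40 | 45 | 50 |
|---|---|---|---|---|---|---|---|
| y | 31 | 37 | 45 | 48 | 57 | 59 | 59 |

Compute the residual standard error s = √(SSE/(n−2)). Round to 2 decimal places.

x=20: ŷ = 13 + 20 = 33; e = 31 − 33 = -2
x=25: ŷ = 13 + 25 = 38; e = 37 − 38 = -1
x=30: ŷ = 13 + 30 = 43; e = 45 − 43 = 2
x=35: ŷ = 13 + 35 = 48; e = 48 − 48 = 0
x=40: ŷ = 13 + 40 = 53; e = 57 − 53 = 4
x=45: ŷ = 13 + 45 = 58; e = 59 − 58 = 1
x=50: ŷ = 13 + 50 = 63; e = 59 − 63 = -4
SSE = 4 + 1 + 4 + 0 + 16 + 1 + 16 = 42
s = √(42/5) = √8.4 ≈ 2.90

s = 2.90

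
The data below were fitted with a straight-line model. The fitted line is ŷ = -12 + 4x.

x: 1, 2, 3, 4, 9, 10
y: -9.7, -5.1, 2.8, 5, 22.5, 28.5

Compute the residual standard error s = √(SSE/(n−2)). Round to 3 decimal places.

x=1: ŷ = -12 + 4·1 = -8; e = -9.7 − (-8) = -1.7
x=2: ŷ = -12 + 4·2 = -4; e = -5.1 − (-4) = -1.1
x=3: ŷ = -12 + 4·3 = 0; e = 2.8 − 0 = 2.8
x=4: ŷ = -12 + 4·4 = 4; e = 5 − 4 = 1
x=9: ŷ = -12 + 4·9 = 24; e = 22.5 − 24 = -1.5
x=10: ŷ = -12 + 4·10 = 28; e = 28.5 − 28 = 0.5
SSE = 2.89 + 1.21 + 7.84 + 1 + 2.25 + 0.25 = 15.44
s = √(15.44/4) = √3.86 ≈ 1.965

s = 1.965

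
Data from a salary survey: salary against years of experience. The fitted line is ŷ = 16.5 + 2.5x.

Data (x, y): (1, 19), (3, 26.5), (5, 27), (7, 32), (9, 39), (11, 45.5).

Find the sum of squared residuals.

SSE = 16.5

x=1: ŷ = 16.5 + 2.5·1 = 19; r = 19 − 19 = 0
x=3: ŷ = 16.5 + 2.5·3 = 24; r = 26.5 − 24 = 2.5
x=5: ŷ = 16.5 + 2.5·5 = 29; r = 27 − 29 = -2
x=7: ŷ = 16.5 + 2.5·7 = 34; r = 32 − 34 = -2
x=9: ŷ = 16.5 + 2.5·9 = 39; r = 39 − 39 = 0
x=11: ŷ = 16.5 + 2.5·11 = 44; r = 45.5 − 44 = 1.5
SSE = 0 + 6.25 + 4 + 4 + 0 + 2.25 = 16.5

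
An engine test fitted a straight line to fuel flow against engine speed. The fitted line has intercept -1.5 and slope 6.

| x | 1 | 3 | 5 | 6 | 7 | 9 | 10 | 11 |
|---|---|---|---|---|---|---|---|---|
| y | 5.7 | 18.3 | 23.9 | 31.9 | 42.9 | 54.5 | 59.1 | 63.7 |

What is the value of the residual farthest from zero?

x=1: ŷ = -1.5 + 6·1 = 4.5; e = 5.7 − 4.5 = 1.2
x=3: ŷ = -1.5 + 6·3 = 16.5; e = 18.3 − 16.5 = 1.8
x=5: ŷ = -1.5 + 6·5 = 28.5; e = 23.9 − 28.5 = -4.6
x=6: ŷ = -1.5 + 6·6 = 34.5; e = 31.9 − 34.5 = -2.6
x=7: ŷ = -1.5 + 6·7 = 40.5; e = 42.9 − 40.5 = 2.4
x=9: ŷ = -1.5 + 6·9 = 52.5; e = 54.5 − 52.5 = 2
x=10: ŷ = -1.5 + 6·10 = 58.5; e = 59.1 − 58.5 = 0.6
x=11: ŷ = -1.5 + 6·11 = 64.5; e = 63.7 − 64.5 = -0.8
Largest |e| is 4.6 at x = 5, residual -4.6.

e = -4.6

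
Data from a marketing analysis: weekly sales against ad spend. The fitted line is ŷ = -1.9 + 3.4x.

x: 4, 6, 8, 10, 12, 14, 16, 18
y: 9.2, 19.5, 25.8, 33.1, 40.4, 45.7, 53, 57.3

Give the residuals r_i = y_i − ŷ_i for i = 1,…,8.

-2.5, 1, 0.5, 1, 1.5, 0, 0.5, -2

x=4: ŷ = -1.9 + 3.4·4 = 11.7; r = 9.2 − 11.7 = -2.5
x=6: ŷ = -1.9 + 3.4·6 = 18.5; r = 19.5 − 18.5 = 1
x=8: ŷ = -1.9 + 3.4·8 = 25.3; r = 25.8 − 25.3 = 0.5
x=10: ŷ = -1.9 + 3.4·10 = 32.1; r = 33.1 − 32.1 = 1
x=12: ŷ = -1.9 + 3.4·12 = 38.9; r = 40.4 − 38.9 = 1.5
x=14: ŷ = -1.9 + 3.4·14 = 45.7; r = 45.7 − 45.7 = 0
x=16: ŷ = -1.9 + 3.4·16 = 52.5; r = 53 − 52.5 = 0.5
x=18: ŷ = -1.9 + 3.4·18 = 59.3; r = 57.3 − 59.3 = -2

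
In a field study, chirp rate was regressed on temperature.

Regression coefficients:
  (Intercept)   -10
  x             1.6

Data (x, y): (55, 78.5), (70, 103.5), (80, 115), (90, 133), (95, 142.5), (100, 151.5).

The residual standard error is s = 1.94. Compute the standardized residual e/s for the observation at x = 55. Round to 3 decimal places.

0.258

ŷ = -10 + 1.6·55 = 78
e = 78.5 − 78 = 0.5
e/s = 0.5 / 1.94 = 0.258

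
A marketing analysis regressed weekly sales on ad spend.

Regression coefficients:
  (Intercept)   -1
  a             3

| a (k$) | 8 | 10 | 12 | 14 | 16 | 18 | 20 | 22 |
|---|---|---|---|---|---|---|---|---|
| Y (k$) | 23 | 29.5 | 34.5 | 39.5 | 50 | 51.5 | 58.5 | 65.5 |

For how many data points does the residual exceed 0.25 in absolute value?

7

a=8: ŷ = -1 + 3·8 = 23; e = 23 − 23 = 0
a=10: ŷ = -1 + 3·10 = 29; e = 29.5 − 29 = 0.5
a=12: ŷ = -1 + 3·12 = 35; e = 34.5 − 35 = -0.5
a=14: ŷ = -1 + 3·14 = 41; e = 39.5 − 41 = -1.5
a=16: ŷ = -1 + 3·16 = 47; e = 50 − 47 = 3
a=18: ŷ = -1 + 3·18 = 53; e = 51.5 − 53 = -1.5
a=20: ŷ = -1 + 3·20 = 59; e = 58.5 − 59 = -0.5
a=22: ŷ = -1 + 3·22 = 65; e = 65.5 − 65 = 0.5
|e| > 0.25: a=10 (|e|=0.5), a=12 (|e|=0.5), a=14 (|e|=1.5), a=16 (|e|=3), a=18 (|e|=1.5), a=20 (|e|=0.5), a=22 (|e|=0.5) → 7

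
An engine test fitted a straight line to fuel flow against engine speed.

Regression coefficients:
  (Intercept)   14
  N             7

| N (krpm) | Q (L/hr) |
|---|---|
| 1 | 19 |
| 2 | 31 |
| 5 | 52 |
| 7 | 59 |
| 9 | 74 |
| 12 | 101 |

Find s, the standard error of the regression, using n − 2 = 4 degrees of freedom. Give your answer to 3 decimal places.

N=1: Q̂ = 14 + 7·1 = 21; r = 19 − 21 = -2
N=2: Q̂ = 14 + 7·2 = 28; r = 31 − 28 = 3
N=5: Q̂ = 14 + 7·5 = 49; r = 52 − 49 = 3
N=7: Q̂ = 14 + 7·7 = 63; r = 59 − 63 = -4
N=9: Q̂ = 14 + 7·9 = 77; r = 74 − 77 = -3
N=12: Q̂ = 14 + 7·12 = 98; r = 101 − 98 = 3
SSE = 4 + 9 + 9 + 16 + 9 + 9 = 56
s = √(56/4) = √14 ≈ 3.742

s = 3.742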